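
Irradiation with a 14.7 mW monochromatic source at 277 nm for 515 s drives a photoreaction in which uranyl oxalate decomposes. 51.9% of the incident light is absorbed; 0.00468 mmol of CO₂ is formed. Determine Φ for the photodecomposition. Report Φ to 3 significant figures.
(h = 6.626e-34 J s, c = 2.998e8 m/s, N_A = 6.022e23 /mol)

Φ = 0.514

Product: 0.00468 mmol = 4.68e-6 mol.
Photon energy at 277 nm: hc/λ = (6.626e-34)(2.998e8)/(277e-9) = 7.171e-19 J.
Energy delivered: (14.7 mW)(515 s) = 7.571 J.
Photons incident: 7.571 / 7.171e-19 = 1.056e19, i.e. 1.056e19/6.022e23 = 1.754e-5 mol.
Photons absorbed: 0.519 × 1.754e-5 = 9.103e-6 mol.
Φ = 4.68e-6 mol / 9.103e-6 mol photons = 0.514.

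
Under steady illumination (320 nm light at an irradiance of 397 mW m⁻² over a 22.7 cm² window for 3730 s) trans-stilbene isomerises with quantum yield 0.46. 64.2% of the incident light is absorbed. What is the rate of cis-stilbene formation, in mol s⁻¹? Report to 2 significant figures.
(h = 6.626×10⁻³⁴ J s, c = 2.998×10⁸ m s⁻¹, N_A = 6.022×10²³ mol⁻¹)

Photon energy at 320 nm: hc/λ = (6.626×10⁻³⁴)(2.998×10⁸)/(320×10⁻⁹) = 6.208×10⁻¹⁹ J.
Energy delivered: (397 mW m⁻²)(22.7×10⁻⁴ m²)(3730 s) = 3.361 J.
Photons incident: 3.361 / 6.208×10⁻¹⁹ = 5.414×10¹⁸, i.e. 5.414×10¹⁸/6.022×10²³ = 8.990×10⁻⁶ mol.
Photons absorbed: 0.642 × 8.990×10⁻⁶ = 5.772×10⁻⁶ mol.
Product formed: 0.46 × 5.772×10⁻⁶ = 2.655×10⁻⁶ mol.
Rate: 2.655×10⁻⁶ / 3730 s = 7.1×10⁻¹⁰ mol s⁻¹.

7.1×10⁻¹⁰ mol s⁻¹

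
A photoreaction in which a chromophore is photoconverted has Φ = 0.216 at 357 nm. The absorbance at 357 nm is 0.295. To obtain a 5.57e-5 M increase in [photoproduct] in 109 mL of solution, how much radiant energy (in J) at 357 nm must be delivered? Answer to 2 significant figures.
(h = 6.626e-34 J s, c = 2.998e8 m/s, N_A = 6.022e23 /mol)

Product: (5.57e-5 M)(0.109 L) = 6.071e-6 mol.
Photons that must be absorbed: 6.071e-6 / 0.216 = 2.811e-5 mol.
Fraction absorbed: 1 − 10^(−0.295) = 0.4930.
Incident photons needed: 2.811e-5 / 0.4930 = 5.702e-5 mol.
Photon energy: hc/λ = 5.564e-19 J; per mole, 3.351e5 J mol⁻¹.
Energy required: 5.702e-5 × 3.351e5 = 19 J.

19 J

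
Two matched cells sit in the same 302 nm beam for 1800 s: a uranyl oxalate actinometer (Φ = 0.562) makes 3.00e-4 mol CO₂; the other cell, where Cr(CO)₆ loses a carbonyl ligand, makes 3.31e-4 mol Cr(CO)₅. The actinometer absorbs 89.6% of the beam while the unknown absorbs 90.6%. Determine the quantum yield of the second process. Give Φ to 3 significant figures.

Photons absorbed by the actinometer: 3.00e-4 / 0.562 = 5.338e-4 mol.
Incident flux: 5.338e-4 / 0.896 = 5.958e-4 einstein.
Absorbed by unknown: 0.906 × 5.958e-4 = 5.398e-4 mol.
Φ(unknown) = 3.31e-4 / 5.398e-4 = 0.613.

Φ = 0.613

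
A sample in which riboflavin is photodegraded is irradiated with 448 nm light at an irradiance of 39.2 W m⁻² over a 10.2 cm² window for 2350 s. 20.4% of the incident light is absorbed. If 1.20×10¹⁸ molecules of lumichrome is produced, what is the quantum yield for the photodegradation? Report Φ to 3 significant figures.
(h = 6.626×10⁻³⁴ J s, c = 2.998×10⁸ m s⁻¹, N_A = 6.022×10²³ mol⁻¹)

Product: 1.20×10¹⁸ / 6.022×10²³ = 1.993×10⁻⁶ mol.
Photon energy at 448 nm: hc/λ = (6.626×10⁻³⁴)(2.998×10⁸)/(448×10⁻⁹) = 4.434×10⁻¹⁹ J.
Energy delivered: (39.2 W m⁻²)(10.2×10⁻⁴ m²)(2350 s) = 93.96 J.
Photons incident: 93.96 / 4.434×10⁻¹⁹ = 2.119×10²⁰, i.e. 2.119×10²⁰/6.022×10²³ = 3.519×10⁻⁴ mol.
Photons absorbed: 0.204 × 3.519×10⁻⁴ = 7.179×10⁻⁵ mol.
Φ = 1.993×10⁻⁶ mol / 7.179×10⁻⁵ mol photons = 0.0278.

Φ = 0.0278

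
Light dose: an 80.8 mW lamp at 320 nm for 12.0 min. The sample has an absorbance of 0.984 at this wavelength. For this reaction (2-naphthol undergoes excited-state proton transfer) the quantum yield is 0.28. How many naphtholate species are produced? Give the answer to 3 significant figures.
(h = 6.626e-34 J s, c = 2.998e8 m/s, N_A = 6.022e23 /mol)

2.35e19 species

Photon energy at 320 nm: hc/λ = (6.626e-34)(2.998e8)/(320e-9) = 6.208e-19 J.
Energy delivered: (80.8 mW)(720 s) = 58.18 J.
Photons incident: 58.18 / 6.208e-19 = 9.372e19, i.e. 9.372e19/6.022e23 = 1.556e-4 mol.
Fraction absorbed: 1 − 10^(−0.984) = 0.8962.
Photons absorbed: 0.8962 × 1.556e-4 = 1.394e-4 mol.
Product: Φ × n_abs = 0.28 × 1.394e-4 = 3.903e-5 mol.
As a count: 3.903e-5 × 6.022e23 = 2.35e19.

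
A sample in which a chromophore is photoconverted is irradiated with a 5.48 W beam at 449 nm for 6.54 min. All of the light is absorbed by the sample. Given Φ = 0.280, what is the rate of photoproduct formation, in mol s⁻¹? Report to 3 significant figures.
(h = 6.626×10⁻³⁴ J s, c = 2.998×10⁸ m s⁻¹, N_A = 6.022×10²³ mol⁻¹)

Photon energy at 449 nm: hc/λ = (6.626×10⁻³⁴)(2.998×10⁸)/(449×10⁻⁹) = 4.424×10⁻¹⁹ J.
Energy delivered: (5.48 W)(392.4 s) = 2150 J.
Photons incident: 2150 / 4.424×10⁻¹⁹ = 4.860×10²¹, i.e. 4.860×10²¹/6.022×10²³ = 0.008070 mol.
Product formed: 0.280 × 0.008070 = 0.002260 mol.
Rate: 0.002260 / 392.4 s = 5.76×10⁻⁶ mol s⁻¹.

5.76×10⁻⁶ mol s⁻¹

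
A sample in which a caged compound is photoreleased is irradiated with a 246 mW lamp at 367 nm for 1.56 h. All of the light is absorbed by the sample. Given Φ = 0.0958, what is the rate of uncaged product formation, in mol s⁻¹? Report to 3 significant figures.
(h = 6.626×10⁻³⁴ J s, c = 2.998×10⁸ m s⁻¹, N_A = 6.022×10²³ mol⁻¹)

7.23×10⁻⁸ mol s⁻¹

Photon energy at 367 nm: hc/λ = (6.626×10⁻³⁴)(2.998×10⁸)/(367×10⁻⁹) = 5.413×10⁻¹⁹ J.
Energy delivered: (246 mW)(5616 s) = 1382 J.
Photons incident: 1382 / 5.413×10⁻¹⁹ = 2.553×10²¹, i.e. 2.553×10²¹/6.022×10²³ = 0.004239 mol.
Product formed: 0.0958 × 0.004239 = 4.061×10⁻⁴ mol.
Rate: 4.061×10⁻⁴ / 5616 s = 7.23×10⁻⁸ mol s⁻¹.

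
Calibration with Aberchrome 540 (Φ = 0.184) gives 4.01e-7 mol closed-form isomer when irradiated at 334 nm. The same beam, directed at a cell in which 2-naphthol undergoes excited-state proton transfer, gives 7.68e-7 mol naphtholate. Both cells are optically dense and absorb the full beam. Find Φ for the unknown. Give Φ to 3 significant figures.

Φ = 0.352

Photons absorbed by the actinometer: 4.01e-7 / 0.184 = 2.179e-6 mol.
Φ(unknown) = 7.68e-7 / 2.179e-6 = 0.352.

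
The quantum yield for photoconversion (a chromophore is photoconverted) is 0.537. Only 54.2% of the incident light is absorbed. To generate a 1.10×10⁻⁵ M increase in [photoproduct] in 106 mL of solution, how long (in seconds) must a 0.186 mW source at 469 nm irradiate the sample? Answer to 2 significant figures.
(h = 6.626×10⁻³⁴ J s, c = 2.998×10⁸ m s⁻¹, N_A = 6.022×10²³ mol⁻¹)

t ≈ 5500 s

Product: (1.10×10⁻⁵ M)(0.106 L) = 1.166×10⁻⁶ mol.
Photons that must be absorbed: 1.166×10⁻⁶ / 0.537 = 2.171×10⁻⁶ mol.
Incident photons needed: 2.171×10⁻⁶ / 0.542 = 4.006×10⁻⁶ mol.
Photon energy: hc/λ = 4.236×10⁻¹⁹ J; per mole, 2.551×10⁵ J mol⁻¹.
Energy required: 4.006×10⁻⁶ × 2.551×10⁵ = 1.022 J.
Time: 1.022 J / 0.000186 W = 5500 s.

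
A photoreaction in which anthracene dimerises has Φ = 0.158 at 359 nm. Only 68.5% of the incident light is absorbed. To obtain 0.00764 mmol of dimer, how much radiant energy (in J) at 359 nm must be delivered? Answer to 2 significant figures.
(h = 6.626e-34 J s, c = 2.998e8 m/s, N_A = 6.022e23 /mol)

Product: 0.00764 mmol = 7.64e-6 mol.
Photons that must be absorbed: 7.64e-6 / 0.158 = 4.835e-5 mol.
Incident photons needed: 4.835e-5 / 0.685 = 7.058e-5 mol.
Photon energy: hc/λ = 5.533e-19 J; per mole, 3.332e5 J mol⁻¹.
Energy required: 7.058e-5 × 3.332e5 = 24 J.

24 J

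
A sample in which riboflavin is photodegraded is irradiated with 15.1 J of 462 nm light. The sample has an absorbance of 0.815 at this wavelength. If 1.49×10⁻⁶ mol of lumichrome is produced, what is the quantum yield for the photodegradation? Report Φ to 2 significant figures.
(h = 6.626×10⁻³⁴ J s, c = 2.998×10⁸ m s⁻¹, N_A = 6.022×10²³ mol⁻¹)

Φ = 0.030

Photon energy at 462 nm: hc/λ = (6.626×10⁻³⁴)(2.998×10⁸)/(462×10⁻⁹) = 4.300×10⁻¹⁹ J.
Photons incident: 15.1 / 4.300×10⁻¹⁹ = 3.512×10¹⁹, i.e. 3.512×10¹⁹/6.022×10²³ = 5.832×10⁻⁵ mol.
Fraction absorbed: 1 − 10^(−0.815) = 0.8469.
Photons absorbed: 0.8469 × 5.832×10⁻⁵ = 4.939×10⁻⁵ mol.
Φ = 1.49×10⁻⁶ mol / 4.939×10⁻⁵ mol photons = 0.030.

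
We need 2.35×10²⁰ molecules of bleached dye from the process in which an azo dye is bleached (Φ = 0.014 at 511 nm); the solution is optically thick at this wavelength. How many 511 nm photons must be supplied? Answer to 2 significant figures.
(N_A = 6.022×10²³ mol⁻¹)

1.7×10²² photons

Product: 2.35×10²⁰ / 6.022×10²³ = 3.902×10⁻⁴ mol.
Photons that must be absorbed: 3.902×10⁻⁴ / 0.014 = 0.02787 mol.
Photon count: 0.02787 × 6.022×10²³ = 1.7×10²².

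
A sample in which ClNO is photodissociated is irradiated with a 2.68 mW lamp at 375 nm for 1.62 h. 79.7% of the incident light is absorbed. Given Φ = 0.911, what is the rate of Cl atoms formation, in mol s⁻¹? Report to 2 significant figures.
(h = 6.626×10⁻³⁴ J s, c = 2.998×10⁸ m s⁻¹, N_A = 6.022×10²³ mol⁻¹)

6.1×10⁻⁹ mol s⁻¹

Photon energy at 375 nm: hc/λ = (6.626×10⁻³⁴)(2.998×10⁸)/(375×10⁻⁹) = 5.297×10⁻¹⁹ J.
Energy delivered: (2.68 mW)(5832 s) = 15.63 J.
Photons incident: 15.63 / 5.297×10⁻¹⁹ = 2.951×10¹⁹, i.e. 2.951×10¹⁹/6.022×10²³ = 4.900×10⁻⁵ mol.
Photons absorbed: 0.797 × 4.900×10⁻⁵ = 3.905×10⁻⁵ mol.
Product formed: 0.911 × 3.905×10⁻⁵ = 3.557×10⁻⁵ mol.
Rate: 3.557×10⁻⁵ / 5832 s = 6.1×10⁻⁹ mol s⁻¹.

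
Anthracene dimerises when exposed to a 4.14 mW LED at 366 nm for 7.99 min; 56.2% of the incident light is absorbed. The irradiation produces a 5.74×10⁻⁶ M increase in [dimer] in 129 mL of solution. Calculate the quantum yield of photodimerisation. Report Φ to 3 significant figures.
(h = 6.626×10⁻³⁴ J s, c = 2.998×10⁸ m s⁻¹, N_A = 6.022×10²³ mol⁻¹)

Product: (5.74×10⁻⁶ M)(0.129 L) = 7.405×10⁻⁷ mol.
Photon energy at 366 nm: hc/λ = (6.626×10⁻³⁴)(2.998×10⁸)/(366×10⁻⁹) = 5.428×10⁻¹⁹ J.
Energy delivered: (4.14 mW)(479.4 s) = 1.985 J.
Photons incident: 1.985 / 5.428×10⁻¹⁹ = 3.657×10¹⁸, i.e. 3.657×10¹⁸/6.022×10²³ = 6.073×10⁻⁶ mol.
Photons absorbed: 0.562 × 6.073×10⁻⁶ = 3.413×10⁻⁶ mol.
Φ = 7.405×10⁻⁷ mol / 3.413×10⁻⁶ mol photons = 0.217.

Φ = 0.217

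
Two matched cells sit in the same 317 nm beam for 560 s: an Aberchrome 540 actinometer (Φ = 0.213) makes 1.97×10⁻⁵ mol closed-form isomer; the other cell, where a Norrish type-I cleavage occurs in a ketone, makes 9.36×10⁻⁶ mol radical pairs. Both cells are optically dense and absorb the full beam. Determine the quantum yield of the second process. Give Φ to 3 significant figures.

Photons absorbed by the actinometer: 1.97×10⁻⁵ / 0.213 = 9.249×10⁻⁵ mol.
Φ(unknown) = 9.36×10⁻⁶ / 9.249×10⁻⁵ = 0.101.

Φ = 0.101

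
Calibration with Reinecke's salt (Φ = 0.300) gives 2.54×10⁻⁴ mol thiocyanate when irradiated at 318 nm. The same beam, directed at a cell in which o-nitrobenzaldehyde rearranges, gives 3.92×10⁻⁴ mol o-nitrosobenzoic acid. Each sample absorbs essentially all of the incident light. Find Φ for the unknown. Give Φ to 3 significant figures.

Photons absorbed by the actinometer: 2.54×10⁻⁴ / 0.300 = 8.467×10⁻⁴ mol.
Φ(unknown) = 3.92×10⁻⁴ / 8.467×10⁻⁴ = 0.463.

Φ = 0.463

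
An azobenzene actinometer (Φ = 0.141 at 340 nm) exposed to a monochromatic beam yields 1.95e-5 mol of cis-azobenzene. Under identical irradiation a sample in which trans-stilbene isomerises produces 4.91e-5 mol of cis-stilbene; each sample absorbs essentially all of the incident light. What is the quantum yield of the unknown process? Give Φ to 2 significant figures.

Φ = 0.36

Photons absorbed by the actinometer: 1.95e-5 / 0.141 = 1.383e-4 mol.
Φ(unknown) = 4.91e-5 / 1.383e-4 = 0.36.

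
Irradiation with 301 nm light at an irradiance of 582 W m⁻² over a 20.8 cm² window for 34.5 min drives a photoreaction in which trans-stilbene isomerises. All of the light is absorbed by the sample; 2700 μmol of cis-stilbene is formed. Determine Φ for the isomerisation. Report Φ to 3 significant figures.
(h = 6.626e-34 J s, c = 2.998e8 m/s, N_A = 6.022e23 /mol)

Φ = 0.428

Product: 2700 μmol = 0.00270 mol.
Photon energy at 301 nm: hc/λ = (6.626e-34)(2.998e8)/(301e-9) = 6.600e-19 J.
Energy delivered: (582 W m⁻²)(20.8e-4 m²)(2070 s) = 2506 J.
Photons incident: 2506 / 6.600e-19 = 3.797e21, i.e. 3.797e21/6.022e23 = 0.006305 mol.
Φ = 0.00270 mol / 0.006305 mol photons = 0.428.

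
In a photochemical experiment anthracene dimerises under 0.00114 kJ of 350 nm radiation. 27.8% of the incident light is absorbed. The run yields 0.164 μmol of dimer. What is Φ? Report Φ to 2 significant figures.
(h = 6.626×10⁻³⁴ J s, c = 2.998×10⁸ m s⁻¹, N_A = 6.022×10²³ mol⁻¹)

Product: 0.164 μmol = 1.64×10⁻⁷ mol.
Photon energy at 350 nm: hc/λ = (6.626×10⁻³⁴)(2.998×10⁸)/(350×10⁻⁹) = 5.676×10⁻¹⁹ J.
Incident energy: 0.00114 kJ = 1.14 J.
Photons incident: 1.14 / 5.676×10⁻¹⁹ = 2.008×10¹⁸, i.e. 2.008×10¹⁸/6.022×10²³ = 3.334×10⁻⁶ mol.
Photons absorbed: 0.278 × 3.334×10⁻⁶ = 9.269×10⁻⁷ mol.
Φ = 1.64×10⁻⁷ mol / 9.269×10⁻⁷ mol photons = 0.18.

Φ = 0.18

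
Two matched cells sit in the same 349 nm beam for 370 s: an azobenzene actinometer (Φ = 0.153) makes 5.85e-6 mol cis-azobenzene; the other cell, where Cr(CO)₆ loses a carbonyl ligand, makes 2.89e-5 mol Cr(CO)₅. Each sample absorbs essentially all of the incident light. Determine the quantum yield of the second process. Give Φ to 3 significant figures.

Φ = 0.756

Photons absorbed by the actinometer: 5.85e-6 / 0.153 = 3.824e-5 mol.
Φ(unknown) = 2.89e-5 / 3.824e-5 = 0.756.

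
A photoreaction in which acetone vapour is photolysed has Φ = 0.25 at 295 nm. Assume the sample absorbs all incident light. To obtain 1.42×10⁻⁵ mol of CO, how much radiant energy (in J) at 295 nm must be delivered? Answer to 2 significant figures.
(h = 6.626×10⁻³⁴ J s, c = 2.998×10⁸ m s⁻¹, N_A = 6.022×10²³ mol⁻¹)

Photons that must be absorbed: 1.42×10⁻⁵ / 0.25 = 5.680×10⁻⁵ mol.
Photon energy: hc/λ = 6.734×10⁻¹⁹ J; per mole, 4.055×10⁵ J mol⁻¹.
Energy required: 5.680×10⁻⁵ × 4.055×10⁵ = 23 J.

23 J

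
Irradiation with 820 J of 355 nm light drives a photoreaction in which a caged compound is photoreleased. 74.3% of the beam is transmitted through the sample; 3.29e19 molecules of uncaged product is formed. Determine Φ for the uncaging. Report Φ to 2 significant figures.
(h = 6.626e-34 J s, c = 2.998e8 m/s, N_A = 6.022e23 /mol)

Product: 3.29e19 / 6.022e23 = 5.463e-5 mol.
Photon energy at 355 nm: hc/λ = (6.626e-34)(2.998e8)/(355e-9) = 5.596e-19 J.
Photons incident: 820 / 5.596e-19 = 1.465e21, i.e. 1.465e21/6.022e23 = 0.002433 mol.
Fraction absorbed: 1 − 74.3/100 = 0.2570.
Photons absorbed: 0.2570 × 0.002433 = 6.253e-4 mol.
Φ = 5.463e-5 mol / 6.253e-4 mol photons = 0.087.

Φ = 0.087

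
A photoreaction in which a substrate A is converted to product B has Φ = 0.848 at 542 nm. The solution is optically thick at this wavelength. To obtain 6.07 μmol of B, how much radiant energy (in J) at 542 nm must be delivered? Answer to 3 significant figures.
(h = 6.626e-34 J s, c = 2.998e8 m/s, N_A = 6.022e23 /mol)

Product: 6.07 μmol = 6.07e-6 mol.
Photons that must be absorbed: 6.07e-6 / 0.848 = 7.158e-6 mol.
Photon energy: hc/λ = 3.665e-19 J; per mole, 2.207e5 J mol⁻¹.
Energy required: 7.158e-6 × 2.207e5 = 1.58 J.

1.58 J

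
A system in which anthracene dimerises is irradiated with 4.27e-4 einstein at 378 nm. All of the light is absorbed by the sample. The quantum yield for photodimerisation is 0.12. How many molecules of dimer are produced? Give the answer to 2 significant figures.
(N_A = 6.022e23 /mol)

Product: Φ × n_abs = 0.12 × 4.27e-4 = 5.124e-5 mol.
As a count: 5.124e-5 × 6.022e23 = 3.1e19.

3.1e19 molecules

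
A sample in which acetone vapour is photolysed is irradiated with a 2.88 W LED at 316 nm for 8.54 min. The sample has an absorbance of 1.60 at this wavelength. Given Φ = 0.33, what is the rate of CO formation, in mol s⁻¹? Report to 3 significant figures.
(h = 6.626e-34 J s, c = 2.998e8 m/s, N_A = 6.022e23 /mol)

2.45e-6 mol s⁻¹

Photon energy at 316 nm: hc/λ = (6.626e-34)(2.998e8)/(316e-9) = 6.286e-19 J.
Energy delivered: (2.88 W)(512.4 s) = 1476 J.
Photons incident: 1476 / 6.286e-19 = 2.348e21, i.e. 2.348e21/6.022e23 = 0.003899 mol.
Fraction absorbed: 1 − 10^(−1.60) = 0.9749.
Photons absorbed: 0.9749 × 0.003899 = 0.003801 mol.
Product formed: 0.33 × 0.003801 = 0.001254 mol.
Rate: 0.001254 / 512.4 s = 2.45e-6 mol s⁻¹.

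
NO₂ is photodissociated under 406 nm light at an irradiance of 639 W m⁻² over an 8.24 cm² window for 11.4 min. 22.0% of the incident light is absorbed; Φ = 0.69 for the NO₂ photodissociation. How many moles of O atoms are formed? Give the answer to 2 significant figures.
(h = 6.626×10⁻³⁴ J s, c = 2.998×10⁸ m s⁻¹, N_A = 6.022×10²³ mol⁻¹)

Photon energy at 406 nm: hc/λ = (6.626×10⁻³⁴)(2.998×10⁸)/(406×10⁻⁹) = 4.893×10⁻¹⁹ J.
Energy delivered: (639 W m⁻²)(8.24×10⁻⁴ m²)(684 s) = 360.2 J.
Photons incident: 360.2 / 4.893×10⁻¹⁹ = 7.362×10²⁰, i.e. 7.362×10²⁰/6.022×10²³ = 0.001223 mol.
Photons absorbed: 0.220 × 0.001223 = 2.691×10⁻⁴ mol.
Product: Φ × n_abs = 0.69 × 2.691×10⁻⁴ = 1.857×10⁻⁴ mol.

1.9×10⁻⁴ mol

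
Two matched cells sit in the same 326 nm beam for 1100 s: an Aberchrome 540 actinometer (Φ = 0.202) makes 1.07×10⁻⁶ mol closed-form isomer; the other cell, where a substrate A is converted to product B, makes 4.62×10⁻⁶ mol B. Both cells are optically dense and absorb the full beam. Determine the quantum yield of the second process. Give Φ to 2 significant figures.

Photons absorbed by the actinometer: 1.07×10⁻⁶ / 0.202 = 5.297×10⁻⁶ mol.
Φ(unknown) = 4.62×10⁻⁶ / 5.297×10⁻⁶ = 0.87.

Φ = 0.87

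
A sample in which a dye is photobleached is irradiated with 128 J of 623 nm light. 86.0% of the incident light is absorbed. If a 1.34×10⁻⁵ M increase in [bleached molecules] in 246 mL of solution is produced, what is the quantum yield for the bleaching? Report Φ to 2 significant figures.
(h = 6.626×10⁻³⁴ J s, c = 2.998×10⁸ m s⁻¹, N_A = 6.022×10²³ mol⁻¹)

Φ = 0.0057

Product: (1.34×10⁻⁵ M)(0.246 L) = 3.296×10⁻⁶ mol.
Photon energy at 623 nm: hc/λ = (6.626×10⁻³⁴)(2.998×10⁸)/(623×10⁻⁹) = 3.189×10⁻¹⁹ J.
Photons incident: 128 / 3.189×10⁻¹⁹ = 4.014×10²⁰, i.e. 4.014×10²⁰/6.022×10²³ = 6.666×10⁻⁴ mol.
Photons absorbed: 0.860 × 6.666×10⁻⁴ = 5.733×10⁻⁴ mol.
Φ = 3.296×10⁻⁶ mol / 5.733×10⁻⁴ mol photons = 0.0057.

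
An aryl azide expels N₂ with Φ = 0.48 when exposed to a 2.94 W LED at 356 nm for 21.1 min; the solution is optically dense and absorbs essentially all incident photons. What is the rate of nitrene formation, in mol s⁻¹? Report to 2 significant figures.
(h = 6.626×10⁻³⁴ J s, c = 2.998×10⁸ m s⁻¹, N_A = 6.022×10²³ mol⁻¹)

Photon energy at 356 nm: hc/λ = (6.626×10⁻³⁴)(2.998×10⁸)/(356×10⁻⁹) = 5.580×10⁻¹⁹ J.
Energy delivered: (2.94 W)(1266 s) = 3722 J.
Photons incident: 3722 / 5.580×10⁻¹⁹ = 6.670×10²¹, i.e. 6.670×10²¹/6.022×10²³ = 0.01108 mol.
Product formed: 0.48 × 0.01108 = 0.005318 mol.
Rate: 0.005318 / 1266 s = 4.2×10⁻⁶ mol s⁻¹.

4.2×10⁻⁶ mol s⁻¹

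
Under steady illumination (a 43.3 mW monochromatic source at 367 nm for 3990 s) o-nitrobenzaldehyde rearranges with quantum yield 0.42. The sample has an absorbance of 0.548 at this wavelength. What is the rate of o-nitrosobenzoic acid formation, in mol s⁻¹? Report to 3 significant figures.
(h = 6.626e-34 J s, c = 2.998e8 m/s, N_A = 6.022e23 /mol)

Photon energy at 367 nm: hc/λ = (6.626e-34)(2.998e8)/(367e-9) = 5.413e-19 J.
Energy delivered: (43.3 mW)(3990 s) = 172.8 J.
Photons incident: 172.8 / 5.413e-19 = 3.192e20, i.e. 3.192e20/6.022e23 = 5.301e-4 mol.
Fraction absorbed: 1 − 10^(−0.548) = 0.7169.
Photons absorbed: 0.7169 × 5.301e-4 = 3.800e-4 mol.
Product formed: 0.42 × 3.800e-4 = 1.596e-4 mol.
Rate: 1.596e-4 / 3990 s = 4.00e-8 mol s⁻¹.

4.00e-8 mol s⁻¹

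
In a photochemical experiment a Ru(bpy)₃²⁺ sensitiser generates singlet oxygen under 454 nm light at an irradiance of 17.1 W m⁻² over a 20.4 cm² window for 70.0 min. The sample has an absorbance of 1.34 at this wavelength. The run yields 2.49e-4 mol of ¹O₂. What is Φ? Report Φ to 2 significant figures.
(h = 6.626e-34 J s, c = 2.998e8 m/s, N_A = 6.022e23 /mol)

Φ = 0.47

Photon energy at 454 nm: hc/λ = (6.626e-34)(2.998e8)/(454e-9) = 4.375e-19 J.
Energy delivered: (17.1 W m⁻²)(20.4e-4 m²)(4200 s) = 146.5 J.
Photons incident: 146.5 / 4.375e-19 = 3.349e20, i.e. 3.349e20/6.022e23 = 5.561e-4 mol.
Fraction absorbed: 1 − 10^(−1.34) = 0.9543.
Photons absorbed: 0.9543 × 5.561e-4 = 5.307e-4 mol.
Φ = 2.49e-4 mol / 5.307e-4 mol photons = 0.47.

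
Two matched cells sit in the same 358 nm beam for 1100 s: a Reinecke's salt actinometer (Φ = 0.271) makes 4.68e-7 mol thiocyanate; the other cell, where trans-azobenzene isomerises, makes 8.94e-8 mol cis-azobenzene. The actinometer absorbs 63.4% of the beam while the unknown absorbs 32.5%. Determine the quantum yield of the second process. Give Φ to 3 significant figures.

Photons absorbed by the actinometer: 4.68e-7 / 0.271 = 1.727e-6 mol.
Incident flux: 1.727e-6 / 0.634 = 2.724e-6 einstein.
Absorbed by unknown: 0.325 × 2.724e-6 = 8.853e-7 mol.
Φ(unknown) = 8.94e-8 / 8.853e-7 = 0.101.

Φ = 0.101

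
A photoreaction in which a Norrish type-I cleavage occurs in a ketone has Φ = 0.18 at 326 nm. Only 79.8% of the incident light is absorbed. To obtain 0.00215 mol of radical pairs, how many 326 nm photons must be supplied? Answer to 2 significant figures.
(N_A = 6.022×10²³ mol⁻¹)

9.0×10²¹ photons

Photons that must be absorbed: 0.00215 / 0.18 = 0.01194 mol.
Incident photons needed: 0.01194 / 0.798 = 0.01496 mol.
Photon count: 0.01496 × 6.022×10²³ = 9.0×10²¹.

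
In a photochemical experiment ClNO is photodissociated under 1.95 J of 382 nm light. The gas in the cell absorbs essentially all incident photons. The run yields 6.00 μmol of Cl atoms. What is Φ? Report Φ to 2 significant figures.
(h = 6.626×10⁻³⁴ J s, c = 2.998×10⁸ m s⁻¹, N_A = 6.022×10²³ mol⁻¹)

Φ = 0.96

Product: 6.00 μmol = 6.00×10⁻⁶ mol.
Photon energy at 382 nm: hc/λ = (6.626×10⁻³⁴)(2.998×10⁸)/(382×10⁻⁹) = 5.200×10⁻¹⁹ J.
Photons incident: 1.95 / 5.200×10⁻¹⁹ = 3.750×10¹⁸, i.e. 3.750×10¹⁸/6.022×10²³ = 6.227×10⁻⁶ mol.
Φ = 6.00×10⁻⁶ mol / 6.227×10⁻⁶ mol photons = 0.96.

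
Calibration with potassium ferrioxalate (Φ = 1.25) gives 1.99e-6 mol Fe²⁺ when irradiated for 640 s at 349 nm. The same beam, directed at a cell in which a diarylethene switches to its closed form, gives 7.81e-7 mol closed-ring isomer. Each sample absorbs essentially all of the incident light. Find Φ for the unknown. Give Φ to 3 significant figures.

Φ = 0.491

Photons absorbed by the actinometer: 1.99e-6 / 1.25 = 1.592e-6 mol.
Φ(unknown) = 7.81e-7 / 1.592e-6 = 0.491.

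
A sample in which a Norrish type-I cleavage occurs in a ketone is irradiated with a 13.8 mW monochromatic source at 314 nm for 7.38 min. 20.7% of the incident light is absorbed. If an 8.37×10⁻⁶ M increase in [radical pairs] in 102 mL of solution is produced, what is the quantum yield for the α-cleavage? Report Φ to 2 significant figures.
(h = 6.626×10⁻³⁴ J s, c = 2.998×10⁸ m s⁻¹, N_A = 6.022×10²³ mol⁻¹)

Φ = 0.26

Product: (8.37×10⁻⁶ M)(0.102 L) = 8.537×10⁻⁷ mol.
Photon energy at 314 nm: hc/λ = (6.626×10⁻³⁴)(2.998×10⁸)/(314×10⁻⁹) = 6.326×10⁻¹⁹ J.
Energy delivered: (13.8 mW)(442.8 s) = 6.111 J.
Photons incident: 6.111 / 6.326×10⁻¹⁹ = 9.660×10¹⁸, i.e. 9.660×10¹⁸/6.022×10²³ = 1.604×10⁻⁵ mol.
Photons absorbed: 0.207 × 1.604×10⁻⁵ = 3.320×10⁻⁶ mol.
Φ = 8.537×10⁻⁷ mol / 3.320×10⁻⁶ mol photons = 0.26.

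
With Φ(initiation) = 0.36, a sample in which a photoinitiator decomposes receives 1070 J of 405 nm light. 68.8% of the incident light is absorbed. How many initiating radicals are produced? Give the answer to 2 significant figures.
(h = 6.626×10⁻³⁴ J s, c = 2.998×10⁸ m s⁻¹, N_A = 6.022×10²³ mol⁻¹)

5.4×10²⁰ initiating radicals

Photon energy at 405 nm: hc/λ = (6.626×10⁻³⁴)(2.998×10⁸)/(405×10⁻⁹) = 4.905×10⁻¹⁹ J.
Photons incident: 1070 / 4.905×10⁻¹⁹ = 2.181×10²¹, i.e. 2.181×10²¹/6.022×10²³ = 0.003622 mol.
Photons absorbed: 0.688 × 0.003622 = 0.002492 mol.
Product: Φ × n_abs = 0.36 × 0.002492 = 8.971×10⁻⁴ mol.
As a count: 8.971×10⁻⁴ × 6.022×10²³ = 5.4×10²⁰.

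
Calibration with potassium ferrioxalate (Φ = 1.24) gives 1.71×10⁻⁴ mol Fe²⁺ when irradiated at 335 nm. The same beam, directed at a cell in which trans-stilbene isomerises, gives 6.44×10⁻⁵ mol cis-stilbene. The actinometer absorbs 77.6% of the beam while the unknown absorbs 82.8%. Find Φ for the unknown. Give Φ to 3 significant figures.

Φ = 0.438

Photons absorbed by the actinometer: 1.71×10⁻⁴ / 1.24 = 1.379×10⁻⁴ mol.
Incident flux: 1.379×10⁻⁴ / 0.776 = 1.777×10⁻⁴ einstein.
Absorbed by unknown: 0.828 × 1.777×10⁻⁴ = 1.471×10⁻⁴ mol.
Φ(unknown) = 6.44×10⁻⁵ / 1.471×10⁻⁴ = 0.438.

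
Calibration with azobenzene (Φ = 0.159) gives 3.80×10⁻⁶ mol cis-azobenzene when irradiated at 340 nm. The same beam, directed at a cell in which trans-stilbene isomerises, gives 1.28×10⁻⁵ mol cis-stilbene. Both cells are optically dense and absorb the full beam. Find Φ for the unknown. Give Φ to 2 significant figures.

Φ = 0.54

Photons absorbed by the actinometer: 3.80×10⁻⁶ / 0.159 = 2.390×10⁻⁵ mol.
Φ(unknown) = 1.28×10⁻⁵ / 2.390×10⁻⁵ = 0.54.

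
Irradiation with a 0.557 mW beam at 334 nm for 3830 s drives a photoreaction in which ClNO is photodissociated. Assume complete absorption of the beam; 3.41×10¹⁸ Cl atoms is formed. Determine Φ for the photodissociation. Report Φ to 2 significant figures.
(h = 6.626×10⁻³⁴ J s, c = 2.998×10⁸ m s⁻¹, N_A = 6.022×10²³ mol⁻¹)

Φ = 0.95

Product: 3.41×10¹⁸ / 6.022×10²³ = 5.663×10⁻⁶ mol.
Photon energy at 334 nm: hc/λ = (6.626×10⁻³⁴)(2.998×10⁸)/(334×10⁻⁹) = 5.948×10⁻¹⁹ J.
Energy delivered: (0.557 mW)(3830 s) = 2.133 J.
Photons incident: 2.133 / 5.948×10⁻¹⁹ = 3.586×10¹⁸, i.e. 3.586×10¹⁸/6.022×10²³ = 5.955×10⁻⁶ mol.
Φ = 5.663×10⁻⁶ mol / 5.955×10⁻⁶ mol photons = 0.95.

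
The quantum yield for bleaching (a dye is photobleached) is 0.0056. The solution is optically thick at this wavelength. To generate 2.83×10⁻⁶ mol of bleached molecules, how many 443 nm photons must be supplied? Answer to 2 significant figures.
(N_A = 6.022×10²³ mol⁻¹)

Photons that must be absorbed: 2.83×10⁻⁶ / 0.0056 = 5.054×10⁻⁴ mol.
Photon count: 5.054×10⁻⁴ × 6.022×10²³ = 3.0×10²⁰.

3.0×10²⁰ photons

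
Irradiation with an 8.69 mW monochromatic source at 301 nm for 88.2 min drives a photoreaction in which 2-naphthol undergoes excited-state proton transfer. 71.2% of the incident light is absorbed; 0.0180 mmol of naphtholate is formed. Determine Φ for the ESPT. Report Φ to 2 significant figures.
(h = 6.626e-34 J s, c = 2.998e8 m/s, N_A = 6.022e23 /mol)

Φ = 0.22

Product: 0.0180 mmol = 1.80e-5 mol.
Photon energy at 301 nm: hc/λ = (6.626e-34)(2.998e8)/(301e-9) = 6.600e-19 J.
Energy delivered: (8.69 mW)(5292 s) = 45.99 J.
Photons incident: 45.99 / 6.600e-19 = 6.968e19, i.e. 6.968e19/6.022e23 = 1.157e-4 mol.
Photons absorbed: 0.712 × 1.157e-4 = 8.238e-5 mol.
Φ = 1.80e-5 mol / 8.238e-5 mol photons = 0.22.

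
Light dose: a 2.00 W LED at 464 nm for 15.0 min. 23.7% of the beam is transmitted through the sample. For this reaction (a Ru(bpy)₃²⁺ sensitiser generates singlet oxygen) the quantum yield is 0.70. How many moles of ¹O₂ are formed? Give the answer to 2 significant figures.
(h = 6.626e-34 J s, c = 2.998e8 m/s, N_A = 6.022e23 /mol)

Photon energy at 464 nm: hc/λ = (6.626e-34)(2.998e8)/(464e-9) = 4.281e-19 J.
Energy delivered: (2.00 W)(900 s) = 1800 J.
Photons incident: 1800 / 4.281e-19 = 4.205e21, i.e. 4.205e21/6.022e23 = 0.006983 mol.
Fraction absorbed: 1 − 23.7/100 = 0.7630.
Photons absorbed: 0.7630 × 0.006983 = 0.005328 mol.
Product: Φ × n_abs = 0.70 × 0.005328 = 0.003730 mol.

0.0037 mol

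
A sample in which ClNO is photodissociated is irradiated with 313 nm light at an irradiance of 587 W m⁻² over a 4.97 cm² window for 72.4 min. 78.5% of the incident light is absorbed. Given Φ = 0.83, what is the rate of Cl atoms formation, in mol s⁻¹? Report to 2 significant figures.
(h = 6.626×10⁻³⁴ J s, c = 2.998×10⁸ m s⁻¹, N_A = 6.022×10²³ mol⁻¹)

5.0×10⁻⁷ mol s⁻¹

Photon energy at 313 nm: hc/λ = (6.626×10⁻³⁴)(2.998×10⁸)/(313×10⁻⁹) = 6.347×10⁻¹⁹ J.
Energy delivered: (587 W m⁻²)(4.97×10⁻⁴ m²)(4344 s) = 1267 J.
Photons incident: 1267 / 6.347×10⁻¹⁹ = 1.996×10²¹, i.e. 1.996×10²¹/6.022×10²³ = 0.003315 mol.
Photons absorbed: 0.785 × 0.003315 = 0.002602 mol.
Product formed: 0.83 × 0.002602 = 0.002160 mol.
Rate: 0.002160 / 4344 s = 5.0×10⁻⁷ mol s⁻¹.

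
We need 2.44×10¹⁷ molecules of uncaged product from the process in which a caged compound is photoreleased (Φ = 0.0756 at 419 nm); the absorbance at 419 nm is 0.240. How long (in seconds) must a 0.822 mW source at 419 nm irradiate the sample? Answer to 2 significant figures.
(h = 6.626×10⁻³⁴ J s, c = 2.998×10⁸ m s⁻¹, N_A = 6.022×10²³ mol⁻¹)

Product: 2.44×10¹⁷ / 6.022×10²³ = 4.052×10⁻⁷ mol.
Photons that must be absorbed: 4.052×10⁻⁷ / 0.0756 = 5.360×10⁻⁶ mol.
Fraction absorbed: 1 − 10^(−0.240) = 0.4246.
Incident photons needed: 5.360×10⁻⁶ / 0.4246 = 1.262×10⁻⁵ mol.
Photon energy: hc/λ = 4.741×10⁻¹⁹ J; per mole, 2.855×10⁵ J mol⁻¹.
Energy required: 1.262×10⁻⁵ × 2.855×10⁵ = 3.603 J.
Time: 3.603 J / 0.000822 W = 4400 s.

t ≈ 4400 s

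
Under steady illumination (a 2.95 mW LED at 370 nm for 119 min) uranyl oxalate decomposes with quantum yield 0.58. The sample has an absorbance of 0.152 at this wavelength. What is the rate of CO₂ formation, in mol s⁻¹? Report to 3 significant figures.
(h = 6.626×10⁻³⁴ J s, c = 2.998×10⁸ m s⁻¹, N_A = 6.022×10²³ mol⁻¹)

1.56×10⁻⁹ mol s⁻¹

Photon energy at 370 nm: hc/λ = (6.626×10⁻³⁴)(2.998×10⁸)/(370×10⁻⁹) = 5.369×10⁻¹⁹ J.
Energy delivered: (2.95 mW)(7140 s) = 21.06 J.
Photons incident: 21.06 / 5.369×10⁻¹⁹ = 3.923×10¹⁹, i.e. 3.923×10¹⁹/6.022×10²³ = 6.514×10⁻⁵ mol.
Fraction absorbed: 1 − 10^(−0.152) = 0.2953.
Photons absorbed: 0.2953 × 6.514×10⁻⁵ = 1.924×10⁻⁵ mol.
Product formed: 0.58 × 1.924×10⁻⁵ = 1.116×10⁻⁵ mol.
Rate: 1.116×10⁻⁵ / 7140 s = 1.56×10⁻⁹ mol s⁻¹.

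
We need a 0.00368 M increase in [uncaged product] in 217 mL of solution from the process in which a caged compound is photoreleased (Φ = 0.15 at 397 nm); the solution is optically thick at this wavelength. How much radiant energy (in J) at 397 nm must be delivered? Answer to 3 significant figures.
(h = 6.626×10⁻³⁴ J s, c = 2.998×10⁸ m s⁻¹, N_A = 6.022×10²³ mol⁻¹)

1600 J

Product: (0.00368 M)(0.217 L) = 7.986×10⁻⁴ mol.
Photons that must be absorbed: 7.986×10⁻⁴ / 0.15 = 0.005324 mol.
Photon energy: hc/λ = 5.004×10⁻¹⁹ J; per mole, 3.013×10⁵ J mol⁻¹.
Energy required: 0.005324 × 3.013×10⁵ = 1600 J.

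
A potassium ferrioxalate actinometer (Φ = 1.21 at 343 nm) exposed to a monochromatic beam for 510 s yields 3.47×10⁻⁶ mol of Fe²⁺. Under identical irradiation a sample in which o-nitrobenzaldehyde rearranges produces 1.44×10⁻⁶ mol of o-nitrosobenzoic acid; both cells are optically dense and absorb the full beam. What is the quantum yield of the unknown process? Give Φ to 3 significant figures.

Φ = 0.502

Photons absorbed by the actinometer: 3.47×10⁻⁶ / 1.21 = 2.868×10⁻⁶ mol.
Φ(unknown) = 1.44×10⁻⁶ / 2.868×10⁻⁶ = 0.502.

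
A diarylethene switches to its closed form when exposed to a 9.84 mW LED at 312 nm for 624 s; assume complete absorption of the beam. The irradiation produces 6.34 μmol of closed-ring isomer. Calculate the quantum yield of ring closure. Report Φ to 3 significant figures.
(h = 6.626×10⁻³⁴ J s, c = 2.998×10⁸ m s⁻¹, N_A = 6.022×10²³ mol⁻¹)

Φ = 0.396

Product: 6.34 μmol = 6.34×10⁻⁶ mol.
Photon energy at 312 nm: hc/λ = (6.626×10⁻³⁴)(2.998×10⁸)/(312×10⁻⁹) = 6.367×10⁻¹⁹ J.
Energy delivered: (9.84 mW)(624 s) = 6.140 J.
Photons incident: 6.140 / 6.367×10⁻¹⁹ = 9.643×10¹⁸, i.e. 9.643×10¹⁸/6.022×10²³ = 1.601×10⁻⁵ mol.
Φ = 6.34×10⁻⁶ mol / 1.601×10⁻⁵ mol photons = 0.396.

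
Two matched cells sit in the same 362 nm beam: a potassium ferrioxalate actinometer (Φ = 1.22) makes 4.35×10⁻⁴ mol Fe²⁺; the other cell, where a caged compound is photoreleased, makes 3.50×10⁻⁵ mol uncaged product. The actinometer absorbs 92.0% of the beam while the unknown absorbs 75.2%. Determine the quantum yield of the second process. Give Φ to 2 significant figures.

Photons absorbed by the actinometer: 4.35×10⁻⁴ / 1.22 = 3.566×10⁻⁴ mol.
Incident flux: 3.566×10⁻⁴ / 0.920 = 3.876×10⁻⁴ einstein.
Absorbed by unknown: 0.752 × 3.876×10⁻⁴ = 2.915×10⁻⁴ mol.
Φ(unknown) = 3.50×10⁻⁵ / 2.915×10⁻⁴ = 0.12.

Φ = 0.12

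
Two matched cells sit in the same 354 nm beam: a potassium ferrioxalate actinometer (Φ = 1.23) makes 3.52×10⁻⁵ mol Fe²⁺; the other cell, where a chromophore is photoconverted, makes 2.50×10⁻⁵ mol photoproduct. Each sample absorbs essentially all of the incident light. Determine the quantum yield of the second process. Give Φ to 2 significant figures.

Photons absorbed by the actinometer: 3.52×10⁻⁵ / 1.23 = 2.862×10⁻⁵ mol.
Φ(unknown) = 2.50×10⁻⁵ / 2.862×10⁻⁵ = 0.87.

Φ = 0.87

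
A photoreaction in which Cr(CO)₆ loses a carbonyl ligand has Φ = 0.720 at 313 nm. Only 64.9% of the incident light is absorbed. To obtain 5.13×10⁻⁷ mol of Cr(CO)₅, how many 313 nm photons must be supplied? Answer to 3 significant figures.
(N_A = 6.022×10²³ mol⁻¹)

6.61×10¹⁷ photons

Photons that must be absorbed: 5.13×10⁻⁷ / 0.720 = 7.125×10⁻⁷ mol.
Incident photons needed: 7.125×10⁻⁷ / 0.649 = 1.098×10⁻⁶ mol.
Photon count: 1.098×10⁻⁶ × 6.022×10²³ = 6.61×10¹⁷.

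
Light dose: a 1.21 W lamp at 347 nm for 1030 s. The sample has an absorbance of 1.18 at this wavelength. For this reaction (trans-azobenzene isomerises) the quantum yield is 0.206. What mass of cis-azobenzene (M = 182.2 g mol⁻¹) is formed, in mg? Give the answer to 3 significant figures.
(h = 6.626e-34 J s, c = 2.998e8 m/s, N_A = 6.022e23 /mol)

127 mg

Photon energy at 347 nm: hc/λ = (6.626e-34)(2.998e8)/(347e-9) = 5.725e-19 J.
Energy delivered: (1.21 W)(1030 s) = 1246 J.
Photons incident: 1246 / 5.725e-19 = 2.176e21, i.e. 2.176e21/6.022e23 = 0.003613 mol.
Fraction absorbed: 1 − 10^(−1.18) = 0.9339.
Photons absorbed: 0.9339 × 0.003613 = 0.003374 mol.
Product: Φ × n_abs = 0.206 × 0.003374 = 6.950e-4 mol.
Mass: 6.950e-4 × 182.2 = 0.1266 g = 127 mg.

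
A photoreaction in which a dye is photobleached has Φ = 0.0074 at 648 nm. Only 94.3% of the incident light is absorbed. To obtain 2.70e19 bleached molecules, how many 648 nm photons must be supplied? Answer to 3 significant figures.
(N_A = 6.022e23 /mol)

3.87e21 photons

Product: 2.70e19 / 6.022e23 = 4.484e-5 mol.
Photons that must be absorbed: 4.484e-5 / 0.0074 = 0.006059 mol.
Incident photons needed: 0.006059 / 0.943 = 0.006425 mol.
Photon count: 0.006425 × 6.022e23 = 3.87e21.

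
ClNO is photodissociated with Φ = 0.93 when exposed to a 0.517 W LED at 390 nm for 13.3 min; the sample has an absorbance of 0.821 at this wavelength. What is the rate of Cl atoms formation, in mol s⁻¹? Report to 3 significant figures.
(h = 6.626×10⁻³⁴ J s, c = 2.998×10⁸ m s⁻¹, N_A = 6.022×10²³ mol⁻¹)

Photon energy at 390 nm: hc/λ = (6.626×10⁻³⁴)(2.998×10⁸)/(390×10⁻⁹) = 5.094×10⁻¹⁹ J.
Energy delivered: (0.517 W)(798 s) = 412.6 J.
Photons incident: 412.6 / 5.094×10⁻¹⁹ = 8.100×10²⁰, i.e. 8.100×10²⁰/6.022×10²³ = 0.001345 mol.
Fraction absorbed: 1 − 10^(−0.821) = 0.8490.
Photons absorbed: 0.8490 × 0.001345 = 0.001142 mol.
Product formed: 0.93 × 0.001142 = 0.001062 mol.
Rate: 0.001062 / 798 s = 1.33×10⁻⁶ mol s⁻¹.

1.33×10⁻⁶ mol s⁻¹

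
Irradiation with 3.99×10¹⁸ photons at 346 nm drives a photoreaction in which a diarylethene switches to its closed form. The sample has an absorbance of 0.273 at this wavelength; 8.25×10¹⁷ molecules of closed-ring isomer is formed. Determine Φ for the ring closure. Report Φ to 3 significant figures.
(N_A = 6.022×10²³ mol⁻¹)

Φ = 0.443

Product: 8.25×10¹⁷ / 6.022×10²³ = 1.370×10⁻⁶ mol.
Moles of photons: 3.99×10¹⁸ / 6.022×10²³ = 6.626×10⁻⁶ mol.
Fraction absorbed: 1 − 10^(−0.273) = 0.4667.
Photons absorbed: 0.4667 × 6.626×10⁻⁶ = 3.092×10⁻⁶ mol.
Φ = 1.370×10⁻⁶ mol / 3.092×10⁻⁶ mol photons = 0.443.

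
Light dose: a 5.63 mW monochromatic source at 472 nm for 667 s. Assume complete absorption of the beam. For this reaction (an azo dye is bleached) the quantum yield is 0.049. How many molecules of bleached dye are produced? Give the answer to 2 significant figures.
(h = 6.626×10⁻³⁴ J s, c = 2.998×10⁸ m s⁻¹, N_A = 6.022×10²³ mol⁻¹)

Photon energy at 472 nm: hc/λ = (6.626×10⁻³⁴)(2.998×10⁸)/(472×10⁻⁹) = 4.209×10⁻¹⁹ J.
Energy delivered: (5.63 mW)(667 s) = 3.755 J.
Photons incident: 3.755 / 4.209×10⁻¹⁹ = 8.921×10¹⁸, i.e. 8.921×10¹⁸/6.022×10²³ = 1.481×10⁻⁵ mol.
Product: Φ × n_abs = 0.049 × 1.481×10⁻⁵ = 7.257×10⁻⁷ mol.
As a count: 7.257×10⁻⁷ × 6.022×10²³ = 4.4×10¹⁷.

4.4×10¹⁷ molecules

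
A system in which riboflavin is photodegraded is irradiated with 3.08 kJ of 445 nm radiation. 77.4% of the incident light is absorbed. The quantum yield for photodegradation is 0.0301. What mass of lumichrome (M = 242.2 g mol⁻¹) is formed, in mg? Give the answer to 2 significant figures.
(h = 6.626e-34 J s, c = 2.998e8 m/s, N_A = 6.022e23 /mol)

Photon energy at 445 nm: hc/λ = (6.626e-34)(2.998e8)/(445e-9) = 4.464e-19 J.
Incident energy: 3.08 kJ = 3080 J.
Photons incident: 3080 / 4.464e-19 = 6.900e21, i.e. 6.900e21/6.022e23 = 0.01146 mol.
Photons absorbed: 0.774 × 0.01146 = 0.008870 mol.
Product: Φ × n_abs = 0.0301 × 0.008870 = 2.670e-4 mol.
Mass: 2.670e-4 × 242.2 = 0.06467 g = 65 mg.

65 mg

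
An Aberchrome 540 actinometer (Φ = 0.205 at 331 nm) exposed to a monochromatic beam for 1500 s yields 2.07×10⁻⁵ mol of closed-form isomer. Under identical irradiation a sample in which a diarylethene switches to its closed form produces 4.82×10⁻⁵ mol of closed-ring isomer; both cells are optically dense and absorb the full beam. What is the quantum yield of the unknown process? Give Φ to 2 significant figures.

Photons absorbed by the actinometer: 2.07×10⁻⁵ / 0.205 = 1.010×10⁻⁴ mol.
Φ(unknown) = 4.82×10⁻⁵ / 1.010×10⁻⁴ = 0.48.

Φ = 0.48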